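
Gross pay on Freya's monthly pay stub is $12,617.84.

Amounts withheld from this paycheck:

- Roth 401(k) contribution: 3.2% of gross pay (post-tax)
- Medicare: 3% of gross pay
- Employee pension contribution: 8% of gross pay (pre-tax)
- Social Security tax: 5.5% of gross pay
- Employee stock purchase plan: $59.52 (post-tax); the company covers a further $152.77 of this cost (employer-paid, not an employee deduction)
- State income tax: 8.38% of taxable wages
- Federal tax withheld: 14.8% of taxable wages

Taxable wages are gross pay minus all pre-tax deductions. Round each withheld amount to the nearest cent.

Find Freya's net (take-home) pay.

$7,381.78

Employee pension contribution: $12,617.84 × 0.08 = $1,009.43
Taxable wages = $12,617.84 − $1,009.43 = $11,608.41
State income tax: $11,608.41 × 0.0838 = $972.78
Federal tax withheld: $11,608.41 × 0.148 = $1,718.04
Social Security tax: $12,617.84 × 0.055 = $693.98
Medicare: $12,617.84 × 0.03 = $378.54
Roth 401(k) contribution: $12,617.84 × 0.032 = $403.77
Employee stock purchase plan: $59.52
(Employer's $152.77 toward employee stock purchase plan is not withheld from the employee.)
Total deductions = $1,009.43 + $972.78 + $1,718.04 + $693.98 + $378.54 + $403.77 + $59.52 = $5,236.06
Net pay = $12,617.84 − $5,236.06 = $7,381.78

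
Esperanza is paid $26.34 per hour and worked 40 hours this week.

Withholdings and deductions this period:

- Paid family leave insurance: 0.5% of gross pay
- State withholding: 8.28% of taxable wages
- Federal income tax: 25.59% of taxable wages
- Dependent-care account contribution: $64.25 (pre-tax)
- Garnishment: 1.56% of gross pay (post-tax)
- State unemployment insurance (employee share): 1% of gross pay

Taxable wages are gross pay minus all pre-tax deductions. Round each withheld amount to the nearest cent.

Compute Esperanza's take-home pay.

Gross pay: 40 × $26.34 = $1,053.60
Dependent-care account contribution: $64.25
Taxable wages = $1,053.60 − $64.25 = $989.35
State withholding: $989.35 × 0.0828 = $81.92
Federal income tax: $989.35 × 0.2559 = $253.17
Paid family leave insurance: $1,053.60 × 0.005 = $5.27
State unemployment insurance (employee share): $1,053.60 × 0.01 = $10.54
Garnishment: $1,053.60 × 0.0156 = $16.44
Total deductions = $64.25 + $81.92 + $253.17 + $5.27 + $10.54 + $16.44 = $431.59
Net pay = $1,053.60 − $431.59 = $622.01

$622.01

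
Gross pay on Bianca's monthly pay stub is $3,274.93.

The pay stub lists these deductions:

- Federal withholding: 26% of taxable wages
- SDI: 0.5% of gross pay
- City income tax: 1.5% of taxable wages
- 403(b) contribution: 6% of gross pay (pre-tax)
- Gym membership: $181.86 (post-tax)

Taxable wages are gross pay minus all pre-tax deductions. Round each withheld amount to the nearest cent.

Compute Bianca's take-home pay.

$2,033.63

403(b) contribution: $3,274.93 × 0.06 = $196.50
Taxable wages = $3,274.93 − $196.50 = $3,078.43
City income tax: $3,078.43 × 0.015 = $46.18
Federal withholding: $3,078.43 × 0.26 = $800.39
SDI: $3,274.93 × 0.005 = $16.37
Gym membership: $181.86
Total deductions = $196.50 + $46.18 + $800.39 + $16.37 + $181.86 = $1,241.30
Net pay = $3,274.93 − $1,241.30 = $2,033.63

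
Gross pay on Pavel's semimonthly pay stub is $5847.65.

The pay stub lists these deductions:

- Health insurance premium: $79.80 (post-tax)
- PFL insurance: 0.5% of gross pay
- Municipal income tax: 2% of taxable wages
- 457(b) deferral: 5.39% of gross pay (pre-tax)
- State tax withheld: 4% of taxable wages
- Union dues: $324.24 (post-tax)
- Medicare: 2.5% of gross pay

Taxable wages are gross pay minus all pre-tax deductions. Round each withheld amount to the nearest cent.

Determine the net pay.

457(b) deferral: $5847.65 × 0.0539 = $315.19
Taxable wages = $5847.65 − $315.19 = $5532.46
Municipal income tax: $5532.46 × 0.02 = $110.65
State tax withheld: $5532.46 × 0.04 = $221.30
Medicare: $5847.65 × 0.025 = $146.19
PFL insurance: $5847.65 × 0.005 = $29.24
Health insurance premium: $79.80
Union dues: $324.24
Total deductions = $315.19 + $110.65 + $221.30 + $146.19 + $29.24 + $79.80 + $324.24 = $1226.61
Net pay = $5847.65 − $1226.61 = $4621.04

$4621.04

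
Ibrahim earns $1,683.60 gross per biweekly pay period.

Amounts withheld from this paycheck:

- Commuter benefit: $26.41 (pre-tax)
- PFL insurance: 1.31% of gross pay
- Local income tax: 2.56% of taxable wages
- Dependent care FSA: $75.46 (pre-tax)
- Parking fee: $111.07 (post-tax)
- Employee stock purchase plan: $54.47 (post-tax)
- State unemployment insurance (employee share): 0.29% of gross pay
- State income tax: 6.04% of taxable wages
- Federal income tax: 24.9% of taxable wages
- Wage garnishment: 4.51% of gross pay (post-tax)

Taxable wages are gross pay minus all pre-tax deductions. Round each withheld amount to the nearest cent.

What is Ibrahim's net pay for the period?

$783.44

Commuter benefit: $26.41
Dependent care FSA: $75.46
Pre-tax total = $26.41 + $75.46 = $101.87
Taxable wages = $1,683.60 − $101.87 = $1,581.73
State income tax: $1,581.73 × 0.0604 = $95.54
Local income tax: $1,581.73 × 0.0256 = $40.49
Federal income tax: $1,581.73 × 0.249 = $393.85
State unemployment insurance (employee share): $1,683.60 × 0.0029 = $4.88
PFL insurance: $1,683.60 × 0.0131 = $22.06
Parking fee: $111.07
Wage garnishment: $1,683.60 × 0.0451 = $75.93
Employee stock purchase plan: $54.47
Total deductions = $26.41 + $75.46 + $95.54 + $40.49 + $393.85 + $4.88 + $22.06 + $111.07 + $75.93 + $54.47 = $900.16
Net pay = $1,683.60 − $900.16 = $783.44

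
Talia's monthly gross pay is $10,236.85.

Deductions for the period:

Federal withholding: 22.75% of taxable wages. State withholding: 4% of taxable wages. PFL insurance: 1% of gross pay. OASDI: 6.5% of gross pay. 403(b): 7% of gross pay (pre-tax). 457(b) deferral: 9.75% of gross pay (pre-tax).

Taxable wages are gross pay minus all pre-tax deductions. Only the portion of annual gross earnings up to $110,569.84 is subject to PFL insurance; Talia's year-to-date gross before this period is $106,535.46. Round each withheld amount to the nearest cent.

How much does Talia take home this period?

$5,536.75

457(b) deferral: $10,236.85 × 0.0975 = $998.09
403(b): $10,236.85 × 0.07 = $716.58
Pre-tax total = $998.09 + $716.58 = $1,714.67
Taxable wages = $10,236.85 − $1,714.67 = $8,522.18
State withholding: $8,522.18 × 0.04 = $340.89
Federal withholding: $8,522.18 × 0.2275 = $1,938.80
PFL insurance: only $110,569.84 − $106,535.46 = $4,034.38 of this check is subject → $4,034.38 × 0.01 = $40.34
OASDI: $10,236.85 × 0.065 = $665.40
Total deductions = $998.09 + $716.58 + $340.89 + $1,938.80 + $40.34 + $665.40 = $4,700.10
Net pay = $10,236.85 − $4,700.10 = $5,536.75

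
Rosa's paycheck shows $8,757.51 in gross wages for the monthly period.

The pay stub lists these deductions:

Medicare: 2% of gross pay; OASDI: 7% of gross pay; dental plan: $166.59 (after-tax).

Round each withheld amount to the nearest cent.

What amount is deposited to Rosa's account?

Medicare: $8,757.51 × 0.02 = $175.15
OASDI: $8,757.51 × 0.07 = $613.03
Dental plan: $166.59
Total deductions = $175.15 + $613.03 + $166.59 = $954.77
Net pay = $8,757.51 − $954.77 = $7,802.74

$7,802.74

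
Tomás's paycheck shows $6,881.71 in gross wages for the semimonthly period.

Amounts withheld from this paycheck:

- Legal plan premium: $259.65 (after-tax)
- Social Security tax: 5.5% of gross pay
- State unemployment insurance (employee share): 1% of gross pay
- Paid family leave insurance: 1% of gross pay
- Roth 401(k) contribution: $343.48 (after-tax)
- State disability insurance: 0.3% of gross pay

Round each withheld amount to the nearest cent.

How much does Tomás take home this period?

$5,741.80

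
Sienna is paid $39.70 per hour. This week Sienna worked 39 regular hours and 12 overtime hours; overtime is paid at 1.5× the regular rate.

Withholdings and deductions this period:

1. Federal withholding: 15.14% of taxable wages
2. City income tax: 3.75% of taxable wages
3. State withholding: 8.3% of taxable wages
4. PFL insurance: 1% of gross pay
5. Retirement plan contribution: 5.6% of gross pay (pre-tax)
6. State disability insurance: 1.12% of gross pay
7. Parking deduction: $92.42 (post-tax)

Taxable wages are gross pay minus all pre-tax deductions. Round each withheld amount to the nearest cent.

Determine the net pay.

$1,414.96

Regular pay: 39 × $39.70 = $1,548.30
Overtime pay: 12 × $39.70 × 1.5 = $714.60
Gross pay = $1,548.30 + $714.60 = $2,262.90
Retirement plan contribution: $2,262.90 × 0.056 = $126.72
Taxable wages = $2,262.90 − $126.72 = $2,136.18
City income tax: $2,136.18 × 0.0375 = $80.11
State withholding: $2,136.18 × 0.083 = $177.30
Federal withholding: $2,136.18 × 0.1514 = $323.42
PFL insurance: $2,262.90 × 0.01 = $22.63
State disability insurance: $2,262.90 × 0.0112 = $25.34
Parking deduction: $92.42
Total deductions = $126.72 + $80.11 + $177.30 + $323.42 + $22.63 + $25.34 + $92.42 = $847.94
Net pay = $2,262.90 − $847.94 = $1,414.96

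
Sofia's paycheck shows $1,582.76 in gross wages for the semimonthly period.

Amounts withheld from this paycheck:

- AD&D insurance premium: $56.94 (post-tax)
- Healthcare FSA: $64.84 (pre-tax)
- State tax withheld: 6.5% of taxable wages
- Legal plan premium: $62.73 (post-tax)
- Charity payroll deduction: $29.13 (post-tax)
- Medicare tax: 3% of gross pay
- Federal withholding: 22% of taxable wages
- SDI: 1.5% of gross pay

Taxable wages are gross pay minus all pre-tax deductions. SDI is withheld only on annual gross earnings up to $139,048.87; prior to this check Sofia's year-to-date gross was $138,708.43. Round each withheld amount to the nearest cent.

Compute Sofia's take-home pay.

$883.93

Healthcare FSA: $64.84
Taxable wages = $1,582.76 − $64.84 = $1,517.92
State tax withheld: $1,517.92 × 0.065 = $98.66
Federal withholding: $1,517.92 × 0.22 = $333.94
Medicare tax: $1,582.76 × 0.03 = $47.48
SDI: only $139,048.87 − $138,708.43 = $340.44 of this check is subject → $340.44 × 0.015 = $5.11
Charity payroll deduction: $29.13
Legal plan premium: $62.73
AD&D insurance premium: $56.94
Total deductions = $64.84 + $98.66 + $333.94 + $47.48 + $5.11 + $29.13 + $62.73 + $56.94 = $698.83
Net pay = $1,582.76 − $698.83 = $883.93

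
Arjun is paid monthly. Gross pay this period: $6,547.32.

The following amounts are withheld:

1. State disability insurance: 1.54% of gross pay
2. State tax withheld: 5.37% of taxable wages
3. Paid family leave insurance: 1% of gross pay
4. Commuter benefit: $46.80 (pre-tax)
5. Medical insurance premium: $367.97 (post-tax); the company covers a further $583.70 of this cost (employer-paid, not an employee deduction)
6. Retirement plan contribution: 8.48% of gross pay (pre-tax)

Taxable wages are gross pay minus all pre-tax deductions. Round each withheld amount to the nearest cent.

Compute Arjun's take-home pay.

$5,091.78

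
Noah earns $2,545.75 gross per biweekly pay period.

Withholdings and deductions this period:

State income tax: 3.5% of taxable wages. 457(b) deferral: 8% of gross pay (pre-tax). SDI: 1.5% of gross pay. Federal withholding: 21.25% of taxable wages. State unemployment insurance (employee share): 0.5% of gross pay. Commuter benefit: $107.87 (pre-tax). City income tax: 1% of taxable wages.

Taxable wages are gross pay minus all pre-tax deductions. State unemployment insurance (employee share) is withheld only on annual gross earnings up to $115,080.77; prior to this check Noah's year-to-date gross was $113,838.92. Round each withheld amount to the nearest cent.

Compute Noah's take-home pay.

$1,614.51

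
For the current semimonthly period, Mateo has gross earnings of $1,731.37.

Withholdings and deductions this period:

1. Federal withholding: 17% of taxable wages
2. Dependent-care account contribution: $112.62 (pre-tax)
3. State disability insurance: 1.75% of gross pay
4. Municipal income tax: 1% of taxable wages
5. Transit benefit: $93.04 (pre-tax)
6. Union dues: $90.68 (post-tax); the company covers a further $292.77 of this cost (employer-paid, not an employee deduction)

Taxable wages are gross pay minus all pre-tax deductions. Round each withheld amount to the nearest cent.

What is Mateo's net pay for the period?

$1,130.10

Dependent-care account contribution: $112.62
Transit benefit: $93.04
Pre-tax total = $112.62 + $93.04 = $205.66
Taxable wages = $1,731.37 − $205.66 = $1,525.71
Municipal income tax: $1,525.71 × 0.01 = $15.26
Federal withholding: $1,525.71 × 0.17 = $259.37
State disability insurance: $1,731.37 × 0.0175 = $30.30
Union dues: $90.68
(Employer's $292.77 toward union dues is not withheld from the employee.)
Total deductions = $112.62 + $93.04 + $15.26 + $259.37 + $30.30 + $90.68 = $601.27
Net pay = $1,731.37 − $601.27 = $1,130.10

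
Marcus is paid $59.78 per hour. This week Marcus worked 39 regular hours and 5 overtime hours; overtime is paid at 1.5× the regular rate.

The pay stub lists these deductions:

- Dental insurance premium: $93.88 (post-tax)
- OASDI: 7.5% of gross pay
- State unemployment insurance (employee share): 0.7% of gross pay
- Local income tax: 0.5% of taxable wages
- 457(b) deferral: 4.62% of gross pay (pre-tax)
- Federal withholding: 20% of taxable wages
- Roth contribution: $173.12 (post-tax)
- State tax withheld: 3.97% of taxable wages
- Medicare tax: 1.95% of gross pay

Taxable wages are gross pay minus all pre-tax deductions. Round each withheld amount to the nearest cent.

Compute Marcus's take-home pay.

$1453.40

Regular pay: 39 × $59.78 = $2331.42
Overtime pay: 5 × $59.78 × 1.5 = $448.35
Gross pay = $2331.42 + $448.35 = $2779.77
457(b) deferral: $2779.77 × 0.0462 = $128.43
Taxable wages = $2779.77 − $128.43 = $2651.34
Federal withholding: $2651.34 × 0.2 = $530.27
State tax withheld: $2651.34 × 0.0397 = $105.26
Local income tax: $2651.34 × 0.005 = $13.26
Medicare tax: $2779.77 × 0.0195 = $54.21
State unemployment insurance (employee share): $2779.77 × 0.007 = $19.46
OASDI: $2779.77 × 0.075 = $208.48
Dental insurance premium: $93.88
Roth contribution: $173.12
Total deductions = $128.43 + $530.27 + $105.26 + $13.26 + $54.21 + $19.46 + $208.48 + $93.88 + $173.12 = $1326.37
Net pay = $2779.77 − $1326.37 = $1453.40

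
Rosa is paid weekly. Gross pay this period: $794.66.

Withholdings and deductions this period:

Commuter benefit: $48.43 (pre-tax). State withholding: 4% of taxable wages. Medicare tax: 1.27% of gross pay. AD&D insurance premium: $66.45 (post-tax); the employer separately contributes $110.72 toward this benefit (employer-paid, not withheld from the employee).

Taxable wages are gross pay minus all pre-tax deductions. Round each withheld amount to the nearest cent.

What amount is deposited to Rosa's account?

$639.84

Commuter benefit: $48.43
Taxable wages = $794.66 − $48.43 = $746.23
State withholding: $746.23 × 0.04 = $29.85
Medicare tax: $794.66 × 0.0127 = $10.09
AD&D insurance premium: $66.45
(Employer's $110.72 toward AD&D insurance premium is not withheld from the employee.)
Total deductions = $48.43 + $29.85 + $10.09 + $66.45 = $154.82
Net pay = $794.66 − $154.82 = $639.84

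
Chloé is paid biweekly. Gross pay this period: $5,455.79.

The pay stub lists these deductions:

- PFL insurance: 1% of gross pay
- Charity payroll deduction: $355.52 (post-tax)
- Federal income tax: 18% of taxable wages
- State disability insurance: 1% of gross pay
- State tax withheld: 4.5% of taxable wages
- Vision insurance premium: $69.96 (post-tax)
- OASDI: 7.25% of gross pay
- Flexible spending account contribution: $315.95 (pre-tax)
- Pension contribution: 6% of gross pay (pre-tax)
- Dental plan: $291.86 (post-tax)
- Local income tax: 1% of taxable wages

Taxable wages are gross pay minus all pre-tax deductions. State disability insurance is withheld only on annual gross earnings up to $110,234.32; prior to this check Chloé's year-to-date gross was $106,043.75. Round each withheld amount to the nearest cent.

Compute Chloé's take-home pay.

$2,472.21

Flexible spending account contribution: $315.95
Pension contribution: $5,455.79 × 0.06 = $327.35
Pre-tax total = $315.95 + $327.35 = $643.30
Taxable wages = $5,455.79 − $643.30 = $4,812.49
Federal income tax: $4,812.49 × 0.18 = $866.25
State tax withheld: $4,812.49 × 0.045 = $216.56
Local income tax: $4,812.49 × 0.01 = $48.12
OASDI: $5,455.79 × 0.0725 = $395.54
State disability insurance: only $110,234.32 − $106,043.75 = $4,190.57 of this check is subject → $4,190.57 × 0.01 = $41.91
PFL insurance: $5,455.79 × 0.01 = $54.56
Dental plan: $291.86
Vision insurance premium: $69.96
Charity payroll deduction: $355.52
Total deductions = $315.95 + $327.35 + $866.25 + $216.56 + $48.12 + $395.54 + $41.91 + $54.56 + $291.86 + $69.96 + $355.52 = $2,983.58
Net pay = $5,455.79 − $2,983.58 = $2,472.21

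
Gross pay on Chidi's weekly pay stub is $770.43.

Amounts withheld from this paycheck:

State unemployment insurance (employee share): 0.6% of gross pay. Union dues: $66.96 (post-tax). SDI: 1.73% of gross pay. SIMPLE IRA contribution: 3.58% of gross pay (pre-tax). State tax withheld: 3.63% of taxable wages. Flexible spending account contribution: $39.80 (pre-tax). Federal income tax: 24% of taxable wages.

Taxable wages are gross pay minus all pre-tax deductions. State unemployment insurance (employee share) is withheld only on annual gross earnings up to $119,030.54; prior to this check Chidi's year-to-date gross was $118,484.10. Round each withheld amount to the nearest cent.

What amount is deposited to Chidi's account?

$425.23

SIMPLE IRA contribution: $770.43 × 0.0358 = $27.58
Flexible spending account contribution: $39.80
Pre-tax total = $27.58 + $39.80 = $67.38
Taxable wages = $770.43 − $67.38 = $703.05
State tax withheld: $703.05 × 0.0363 = $25.52
Federal income tax: $703.05 × 0.24 = $168.73
SDI: $770.43 × 0.0173 = $13.33
State unemployment insurance (employee share): only $119,030.54 − $118,484.10 = $546.44 of this check is subject → $546.44 × 0.006 = $3.28
Union dues: $66.96
Total deductions = $27.58 + $39.80 + $25.52 + $168.73 + $13.33 + $3.28 + $66.96 = $345.20
Net pay = $770.43 − $345.20 = $425.23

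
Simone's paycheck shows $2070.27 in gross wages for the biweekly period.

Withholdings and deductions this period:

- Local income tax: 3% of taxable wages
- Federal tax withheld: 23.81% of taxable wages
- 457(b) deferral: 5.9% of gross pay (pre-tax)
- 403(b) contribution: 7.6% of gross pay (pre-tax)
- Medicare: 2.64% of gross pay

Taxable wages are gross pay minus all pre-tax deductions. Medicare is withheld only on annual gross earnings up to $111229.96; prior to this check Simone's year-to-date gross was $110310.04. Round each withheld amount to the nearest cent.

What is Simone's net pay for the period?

$1286.39

403(b) contribution: $2070.27 × 0.076 = $157.34
457(b) deferral: $2070.27 × 0.059 = $122.15
Pre-tax total = $157.34 + $122.15 = $279.49
Taxable wages = $2070.27 − $279.49 = $1790.78
Local income tax: $1790.78 × 0.03 = $53.72
Federal tax withheld: $1790.78 × 0.2381 = $426.38
Medicare: only $111229.96 − $110310.04 = $919.92 of this check is subject → $919.92 × 0.0264 = $24.29
Total deductions = $157.34 + $122.15 + $53.72 + $426.38 + $24.29 = $783.88
Net pay = $2070.27 − $783.88 = $1286.39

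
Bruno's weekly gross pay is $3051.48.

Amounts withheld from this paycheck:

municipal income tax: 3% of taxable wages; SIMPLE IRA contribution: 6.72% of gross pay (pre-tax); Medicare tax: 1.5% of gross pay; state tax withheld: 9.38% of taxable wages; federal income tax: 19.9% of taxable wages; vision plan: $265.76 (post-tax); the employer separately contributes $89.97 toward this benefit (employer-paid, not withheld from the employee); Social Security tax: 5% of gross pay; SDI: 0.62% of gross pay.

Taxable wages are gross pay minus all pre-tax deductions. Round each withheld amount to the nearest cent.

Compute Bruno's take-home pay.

$1444.58

SIMPLE IRA contribution: $3051.48 × 0.0672 = $205.06
Taxable wages = $3051.48 − $205.06 = $2846.42
Municipal income tax: $2846.42 × 0.03 = $85.39
Federal income tax: $2846.42 × 0.199 = $566.44
State tax withheld: $2846.42 × 0.0938 = $266.99
Social Security tax: $3051.48 × 0.05 = $152.57
Medicare tax: $3051.48 × 0.015 = $45.77
SDI: $3051.48 × 0.0062 = $18.92
Vision plan: $265.76
(Employer's $89.97 toward vision plan is not withheld from the employee.)
Total deductions = $205.06 + $85.39 + $566.44 + $266.99 + $152.57 + $45.77 + $18.92 + $265.76 = $1606.90
Net pay = $3051.48 − $1606.90 = $1444.58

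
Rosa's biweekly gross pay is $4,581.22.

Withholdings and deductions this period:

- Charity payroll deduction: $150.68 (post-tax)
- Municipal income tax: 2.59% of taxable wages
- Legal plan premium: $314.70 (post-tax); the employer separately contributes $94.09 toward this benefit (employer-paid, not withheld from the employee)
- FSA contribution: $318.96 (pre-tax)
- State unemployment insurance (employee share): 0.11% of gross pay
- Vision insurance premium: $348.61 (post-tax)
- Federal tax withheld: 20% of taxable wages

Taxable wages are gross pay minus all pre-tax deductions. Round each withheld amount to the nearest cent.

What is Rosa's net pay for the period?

$2,480.39

FSA contribution: $318.96
Taxable wages = $4,581.22 − $318.96 = $4,262.26
Municipal income tax: $4,262.26 × 0.0259 = $110.39
Federal tax withheld: $4,262.26 × 0.2 = $852.45
State unemployment insurance (employee share): $4,581.22 × 0.0011 = $5.04
Charity payroll deduction: $150.68
Vision insurance premium: $348.61
Legal plan premium: $314.70
(Employer's $94.09 toward legal plan premium is not withheld from the employee.)
Total deductions = $318.96 + $110.39 + $852.45 + $5.04 + $150.68 + $348.61 + $314.70 = $2,100.83
Net pay = $4,581.22 − $2,100.83 = $2,480.39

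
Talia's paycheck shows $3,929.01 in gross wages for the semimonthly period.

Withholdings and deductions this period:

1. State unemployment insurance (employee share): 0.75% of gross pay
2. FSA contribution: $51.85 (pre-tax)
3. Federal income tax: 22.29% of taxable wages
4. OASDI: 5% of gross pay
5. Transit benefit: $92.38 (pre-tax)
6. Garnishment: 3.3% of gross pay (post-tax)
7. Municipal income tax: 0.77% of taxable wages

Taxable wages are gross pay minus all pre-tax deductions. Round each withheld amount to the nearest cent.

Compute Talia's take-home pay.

$2,556.43

FSA contribution: $51.85
Transit benefit: $92.38
Pre-tax total = $51.85 + $92.38 = $144.23
Taxable wages = $3,929.01 − $144.23 = $3,784.78
Federal income tax: $3,784.78 × 0.2229 = $843.63
Municipal income tax: $3,784.78 × 0.0077 = $29.14
State unemployment insurance (employee share): $3,929.01 × 0.0075 = $29.47
OASDI: $3,929.01 × 0.05 = $196.45
Garnishment: $3,929.01 × 0.033 = $129.66
Total deductions = $51.85 + $92.38 + $843.63 + $29.14 + $29.47 + $196.45 + $129.66 = $1,372.58
Net pay = $3,929.01 − $1,372.58 = $2,556.43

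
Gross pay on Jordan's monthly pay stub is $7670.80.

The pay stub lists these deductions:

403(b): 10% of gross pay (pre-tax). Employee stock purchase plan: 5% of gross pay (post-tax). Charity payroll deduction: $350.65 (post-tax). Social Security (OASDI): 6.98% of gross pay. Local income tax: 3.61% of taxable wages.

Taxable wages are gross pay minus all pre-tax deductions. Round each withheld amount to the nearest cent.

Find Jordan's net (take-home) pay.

403(b): $7670.80 × 0.1 = $767.08
Taxable wages = $7670.80 − $767.08 = $6903.72
Local income tax: $6903.72 × 0.0361 = $249.22
Social Security (OASDI): $7670.80 × 0.0698 = $535.42
Charity payroll deduction: $350.65
Employee stock purchase plan: $7670.80 × 0.05 = $383.54
Total deductions = $767.08 + $249.22 + $535.42 + $350.65 + $383.54 = $2285.91
Net pay = $7670.80 − $2285.91 = $5384.89

$5384.89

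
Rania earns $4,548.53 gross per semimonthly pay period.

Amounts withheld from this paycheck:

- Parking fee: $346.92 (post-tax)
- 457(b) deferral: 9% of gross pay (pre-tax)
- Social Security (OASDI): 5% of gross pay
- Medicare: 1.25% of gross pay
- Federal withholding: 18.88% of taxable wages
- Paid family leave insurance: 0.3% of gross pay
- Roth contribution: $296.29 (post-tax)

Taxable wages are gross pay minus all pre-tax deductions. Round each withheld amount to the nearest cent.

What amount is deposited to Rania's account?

$2,416.54

457(b) deferral: $4,548.53 × 0.09 = $409.37
Taxable wages = $4,548.53 − $409.37 = $4,139.16
Federal withholding: $4,139.16 × 0.1888 = $781.47
Paid family leave insurance: $4,548.53 × 0.003 = $13.65
Social Security (OASDI): $4,548.53 × 0.05 = $227.43
Medicare: $4,548.53 × 0.0125 = $56.86
Roth contribution: $296.29
Parking fee: $346.92
Total deductions = $409.37 + $781.47 + $13.65 + $227.43 + $56.86 + $296.29 + $346.92 = $2,131.99
Net pay = $4,548.53 − $2,131.99 = $2,416.54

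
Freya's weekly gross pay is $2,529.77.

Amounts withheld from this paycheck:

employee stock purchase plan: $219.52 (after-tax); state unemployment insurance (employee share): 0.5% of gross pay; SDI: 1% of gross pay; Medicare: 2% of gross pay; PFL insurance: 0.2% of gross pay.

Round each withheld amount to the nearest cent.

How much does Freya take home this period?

$2,216.64

PFL insurance: $2,529.77 × 0.002 = $5.06
Medicare: $2,529.77 × 0.02 = $50.60
State unemployment insurance (employee share): $2,529.77 × 0.005 = $12.65
SDI: $2,529.77 × 0.01 = $25.30
Employee stock purchase plan: $219.52
Total deductions = $5.06 + $50.60 + $12.65 + $25.30 + $219.52 = $313.13
Net pay = $2,529.77 − $313.13 = $2,216.64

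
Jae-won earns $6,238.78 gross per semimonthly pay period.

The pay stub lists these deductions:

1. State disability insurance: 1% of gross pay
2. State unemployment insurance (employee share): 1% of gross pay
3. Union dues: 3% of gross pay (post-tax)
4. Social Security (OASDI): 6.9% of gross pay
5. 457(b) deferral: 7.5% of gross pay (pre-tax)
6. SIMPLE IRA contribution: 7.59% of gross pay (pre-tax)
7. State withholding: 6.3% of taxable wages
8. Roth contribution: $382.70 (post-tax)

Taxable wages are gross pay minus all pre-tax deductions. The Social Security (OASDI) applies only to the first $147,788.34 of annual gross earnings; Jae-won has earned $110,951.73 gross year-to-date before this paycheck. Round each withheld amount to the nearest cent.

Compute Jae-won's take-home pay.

$3,838.50

SIMPLE IRA contribution: $6,238.78 × 0.0759 = $473.52
457(b) deferral: $6,238.78 × 0.075 = $467.91
Pre-tax total = $473.52 + $467.91 = $941.43
Taxable wages = $6,238.78 − $941.43 = $5,297.35
State withholding: $5,297.35 × 0.063 = $333.73
State unemployment insurance (employee share): $6,238.78 × 0.01 = $62.39
Social Security (OASDI): cap not yet reached, full $6,238.78 is subject → $6,238.78 × 0.069 = $430.48
State disability insurance: $6,238.78 × 0.01 = $62.39
Union dues: $6,238.78 × 0.03 = $187.16
Roth contribution: $382.70
Total deductions = $473.52 + $467.91 + $333.73 + $62.39 + $430.48 + $62.39 + $187.16 + $382.70 = $2,400.28
Net pay = $6,238.78 − $2,400.28 = $3,838.50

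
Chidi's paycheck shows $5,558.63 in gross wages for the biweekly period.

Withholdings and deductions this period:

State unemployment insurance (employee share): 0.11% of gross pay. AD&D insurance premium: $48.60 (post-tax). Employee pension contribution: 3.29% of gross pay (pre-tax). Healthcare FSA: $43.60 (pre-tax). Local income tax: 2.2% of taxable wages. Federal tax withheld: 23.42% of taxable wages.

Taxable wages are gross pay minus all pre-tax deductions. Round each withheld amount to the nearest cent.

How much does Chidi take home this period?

Healthcare FSA: $43.60
Employee pension contribution: $5,558.63 × 0.0329 = $182.88
Pre-tax total = $43.60 + $182.88 = $226.48
Taxable wages = $5,558.63 − $226.48 = $5,332.15
Local income tax: $5,332.15 × 0.022 = $117.31
Federal tax withheld: $5,332.15 × 0.2342 = $1,248.79
State unemployment insurance (employee share): $5,558.63 × 0.0011 = $6.11
AD&D insurance premium: $48.60
Total deductions = $43.60 + $182.88 + $117.31 + $1,248.79 + $6.11 + $48.60 = $1,647.29
Net pay = $5,558.63 − $1,647.29 = $3,911.34

$3,911.34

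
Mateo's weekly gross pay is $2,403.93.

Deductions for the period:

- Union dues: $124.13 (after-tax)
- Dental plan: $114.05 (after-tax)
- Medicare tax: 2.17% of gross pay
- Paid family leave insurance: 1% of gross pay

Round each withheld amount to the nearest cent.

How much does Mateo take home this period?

$2,089.54

Paid family leave insurance: $2,403.93 × 0.01 = $24.04
Medicare tax: $2,403.93 × 0.0217 = $52.17
Union dues: $124.13
Dental plan: $114.05
Total deductions = $24.04 + $52.17 + $124.13 + $114.05 = $314.39
Net pay = $2,403.93 − $314.39 = $2,089.54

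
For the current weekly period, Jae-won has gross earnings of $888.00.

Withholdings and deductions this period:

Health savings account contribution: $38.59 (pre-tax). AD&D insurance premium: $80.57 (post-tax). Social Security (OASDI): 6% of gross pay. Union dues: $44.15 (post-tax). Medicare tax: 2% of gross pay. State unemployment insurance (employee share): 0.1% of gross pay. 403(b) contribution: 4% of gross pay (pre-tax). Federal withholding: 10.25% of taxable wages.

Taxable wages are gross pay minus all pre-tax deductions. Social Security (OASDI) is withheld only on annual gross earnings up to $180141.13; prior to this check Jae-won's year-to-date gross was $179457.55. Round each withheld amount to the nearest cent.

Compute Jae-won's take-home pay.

$546.09

Health savings account contribution: $38.59
403(b) contribution: $888.00 × 0.04 = $35.52
Pre-tax total = $38.59 + $35.52 = $74.11
Taxable wages = $888.00 − $74.11 = $813.89
Federal withholding: $813.89 × 0.1025 = $83.42
Social Security (OASDI): only $180141.13 − $179457.55 = $683.58 of this check is subject → $683.58 × 0.06 = $41.01
State unemployment insurance (employee share): $888.00 × 0.001 = $0.89
Medicare tax: $888.00 × 0.02 = $17.76
Union dues: $44.15
AD&D insurance premium: $80.57
Total deductions = $38.59 + $35.52 + $83.42 + $41.01 + $0.89 + $17.76 + $44.15 + $80.57 = $341.91
Net pay = $888.00 − $341.91 = $546.09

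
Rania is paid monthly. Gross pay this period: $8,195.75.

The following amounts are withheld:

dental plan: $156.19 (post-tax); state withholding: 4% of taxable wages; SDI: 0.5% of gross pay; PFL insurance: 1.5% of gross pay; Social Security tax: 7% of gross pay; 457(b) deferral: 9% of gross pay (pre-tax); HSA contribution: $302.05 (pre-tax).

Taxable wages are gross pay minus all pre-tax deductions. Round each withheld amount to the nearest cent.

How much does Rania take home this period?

457(b) deferral: $8,195.75 × 0.09 = $737.62
HSA contribution: $302.05
Pre-tax total = $737.62 + $302.05 = $1,039.67
Taxable wages = $8,195.75 − $1,039.67 = $7,156.08
State withholding: $7,156.08 × 0.04 = $286.24
PFL insurance: $8,195.75 × 0.015 = $122.94
Social Security tax: $8,195.75 × 0.07 = $573.70
SDI: $8,195.75 × 0.005 = $40.98
Dental plan: $156.19
Total deductions = $737.62 + $302.05 + $286.24 + $122.94 + $573.70 + $40.98 + $156.19 = $2,219.72
Net pay = $8,195.75 − $2,219.72 = $5,976.03

$5,976.03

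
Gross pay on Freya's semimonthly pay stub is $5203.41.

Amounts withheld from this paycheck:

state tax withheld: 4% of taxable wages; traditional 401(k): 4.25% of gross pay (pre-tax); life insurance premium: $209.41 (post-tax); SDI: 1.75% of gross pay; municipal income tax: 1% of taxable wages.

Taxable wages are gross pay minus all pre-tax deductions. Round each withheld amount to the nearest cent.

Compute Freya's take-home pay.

Traditional 401(k): $5203.41 × 0.0425 = $221.14
Taxable wages = $5203.41 − $221.14 = $4982.27
Municipal income tax: $4982.27 × 0.01 = $49.82
State tax withheld: $4982.27 × 0.04 = $199.29
SDI: $5203.41 × 0.0175 = $91.06
Life insurance premium: $209.41
Total deductions = $221.14 + $49.82 + $199.29 + $91.06 + $209.41 = $770.72
Net pay = $5203.41 − $770.72 = $4432.69

$4432.69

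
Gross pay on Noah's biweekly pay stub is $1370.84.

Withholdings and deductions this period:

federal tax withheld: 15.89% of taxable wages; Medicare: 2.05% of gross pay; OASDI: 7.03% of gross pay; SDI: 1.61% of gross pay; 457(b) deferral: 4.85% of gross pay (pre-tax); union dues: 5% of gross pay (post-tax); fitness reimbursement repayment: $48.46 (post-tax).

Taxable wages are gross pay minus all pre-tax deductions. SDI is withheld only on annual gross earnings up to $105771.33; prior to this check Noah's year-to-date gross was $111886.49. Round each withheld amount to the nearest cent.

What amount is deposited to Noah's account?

$855.62

457(b) deferral: $1370.84 × 0.0485 = $66.49
Taxable wages = $1370.84 − $66.49 = $1304.35
Federal tax withheld: $1304.35 × 0.1589 = $207.26
Medicare: $1370.84 × 0.0205 = $28.10
SDI: annual cap $105771.33 already reached (YTD $111886.49), so $0.00
OASDI: $1370.84 × 0.0703 = $96.37
Union dues: $1370.84 × 0.05 = $68.54
Fitness reimbursement repayment: $48.46
Total deductions = $66.49 + $207.26 + $28.10 + $0.00 + $96.37 + $68.54 + $48.46 = $515.22
Net pay = $1370.84 − $515.22 = $855.62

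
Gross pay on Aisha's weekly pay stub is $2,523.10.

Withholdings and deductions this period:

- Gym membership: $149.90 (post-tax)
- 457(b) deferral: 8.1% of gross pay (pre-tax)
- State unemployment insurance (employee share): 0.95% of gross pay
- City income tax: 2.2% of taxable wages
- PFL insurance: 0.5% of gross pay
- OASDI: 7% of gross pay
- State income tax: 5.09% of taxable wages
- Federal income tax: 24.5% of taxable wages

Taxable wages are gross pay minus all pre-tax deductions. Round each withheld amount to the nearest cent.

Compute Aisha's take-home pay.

$1,218.50

457(b) deferral: $2,523.10 × 0.081 = $204.37
Taxable wages = $2,523.10 − $204.37 = $2,318.73
Federal income tax: $2,318.73 × 0.245 = $568.09
City income tax: $2,318.73 × 0.022 = $51.01
State income tax: $2,318.73 × 0.0509 = $118.02
State unemployment insurance (employee share): $2,523.10 × 0.0095 = $23.97
OASDI: $2,523.10 × 0.07 = $176.62
PFL insurance: $2,523.10 × 0.005 = $12.62
Gym membership: $149.90
Total deductions = $204.37 + $568.09 + $51.01 + $118.02 + $23.97 + $176.62 + $12.62 + $149.90 = $1,304.60
Net pay = $2,523.10 − $1,304.60 = $1,218.50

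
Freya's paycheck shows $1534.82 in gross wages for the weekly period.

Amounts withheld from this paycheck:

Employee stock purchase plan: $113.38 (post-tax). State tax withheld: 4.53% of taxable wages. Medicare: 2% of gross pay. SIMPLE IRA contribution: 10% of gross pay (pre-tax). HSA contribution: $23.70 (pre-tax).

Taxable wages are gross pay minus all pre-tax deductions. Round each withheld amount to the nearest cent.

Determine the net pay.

$1152.06

HSA contribution: $23.70
SIMPLE IRA contribution: $1534.82 × 0.1 = $153.48
Pre-tax total = $23.70 + $153.48 = $177.18
Taxable wages = $1534.82 − $177.18 = $1357.64
State tax withheld: $1357.64 × 0.0453 = $61.50
Medicare: $1534.82 × 0.02 = $30.70
Employee stock purchase plan: $113.38
Total deductions = $23.70 + $153.48 + $61.50 + $30.70 + $113.38 = $382.76
Net pay = $1534.82 − $382.76 = $1152.06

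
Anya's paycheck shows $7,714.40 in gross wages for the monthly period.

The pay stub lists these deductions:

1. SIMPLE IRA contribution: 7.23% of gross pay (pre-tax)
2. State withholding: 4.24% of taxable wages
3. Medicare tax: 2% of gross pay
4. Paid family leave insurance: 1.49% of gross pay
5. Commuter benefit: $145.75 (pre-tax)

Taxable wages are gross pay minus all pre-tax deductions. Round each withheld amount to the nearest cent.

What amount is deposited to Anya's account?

Commuter benefit: $145.75
SIMPLE IRA contribution: $7,714.40 × 0.0723 = $557.75
Pre-tax total = $145.75 + $557.75 = $703.50
Taxable wages = $7,714.40 − $703.50 = $7,010.90
State withholding: $7,010.90 × 0.0424 = $297.26
Paid family leave insurance: $7,714.40 × 0.0149 = $114.94
Medicare tax: $7,714.40 × 0.02 = $154.29
Total deductions = $145.75 + $557.75 + $297.26 + $114.94 + $154.29 = $1,269.99
Net pay = $7,714.40 − $1,269.99 = $6,444.41

$6,444.41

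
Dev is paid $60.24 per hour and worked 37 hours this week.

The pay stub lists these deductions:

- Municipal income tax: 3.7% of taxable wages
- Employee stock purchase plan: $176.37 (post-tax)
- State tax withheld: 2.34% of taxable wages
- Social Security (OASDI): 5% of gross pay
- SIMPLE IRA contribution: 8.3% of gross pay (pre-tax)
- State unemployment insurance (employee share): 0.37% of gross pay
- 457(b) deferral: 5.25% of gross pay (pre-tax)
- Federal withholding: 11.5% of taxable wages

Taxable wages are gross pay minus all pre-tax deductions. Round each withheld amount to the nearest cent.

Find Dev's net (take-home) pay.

Gross pay: 37 × $60.24 = $2,228.88
457(b) deferral: $2,228.88 × 0.0525 = $117.02
SIMPLE IRA contribution: $2,228.88 × 0.083 = $185.00
Pre-tax total = $117.02 + $185.00 = $302.02
Taxable wages = $2,228.88 − $302.02 = $1,926.86
Municipal income tax: $1,926.86 × 0.037 = $71.29
State tax withheld: $1,926.86 × 0.0234 = $45.09
Federal withholding: $1,926.86 × 0.115 = $221.59
State unemployment insurance (employee share): $2,228.88 × 0.0037 = $8.25
Social Security (OASDI): $2,228.88 × 0.05 = $111.44
Employee stock purchase plan: $176.37
Total deductions = $117.02 + $185.00 + $71.29 + $45.09 + $221.59 + $8.25 + $111.44 + $176.37 = $936.05
Net pay = $2,228.88 − $936.05 = $1,292.83

$1,292.83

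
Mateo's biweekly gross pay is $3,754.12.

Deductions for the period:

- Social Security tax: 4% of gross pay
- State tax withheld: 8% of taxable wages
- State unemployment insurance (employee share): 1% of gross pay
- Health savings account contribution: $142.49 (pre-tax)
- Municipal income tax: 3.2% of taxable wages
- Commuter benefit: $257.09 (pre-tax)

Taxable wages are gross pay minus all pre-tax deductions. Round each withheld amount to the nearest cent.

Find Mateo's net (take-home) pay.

$2,791.13

Commuter benefit: $257.09
Health savings account contribution: $142.49
Pre-tax total = $257.09 + $142.49 = $399.58
Taxable wages = $3,754.12 − $399.58 = $3,354.54
State tax withheld: $3,354.54 × 0.08 = $268.36
Municipal income tax: $3,354.54 × 0.032 = $107.35
Social Security tax: $3,754.12 × 0.04 = $150.16
State unemployment insurance (employee share): $3,754.12 × 0.01 = $37.54
Total deductions = $257.09 + $142.49 + $268.36 + $107.35 + $150.16 + $37.54 = $962.99
Net pay = $3,754.12 − $962.99 = $2,791.13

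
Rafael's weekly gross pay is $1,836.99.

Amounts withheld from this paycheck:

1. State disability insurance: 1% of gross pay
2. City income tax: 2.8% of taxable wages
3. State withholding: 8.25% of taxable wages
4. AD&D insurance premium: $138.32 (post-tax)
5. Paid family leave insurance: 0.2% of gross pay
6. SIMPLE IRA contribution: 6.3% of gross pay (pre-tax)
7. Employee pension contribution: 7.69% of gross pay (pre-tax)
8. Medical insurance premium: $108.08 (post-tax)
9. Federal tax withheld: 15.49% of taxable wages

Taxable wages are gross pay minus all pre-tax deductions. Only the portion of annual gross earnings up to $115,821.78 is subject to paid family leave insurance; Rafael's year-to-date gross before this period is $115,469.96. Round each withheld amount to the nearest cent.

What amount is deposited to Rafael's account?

Employee pension contribution: $1,836.99 × 0.0769 = $141.26
SIMPLE IRA contribution: $1,836.99 × 0.063 = $115.73
Pre-tax total = $141.26 + $115.73 = $256.99
Taxable wages = $1,836.99 − $256.99 = $1,580.00
Federal tax withheld: $1,580.00 × 0.1549 = $244.74
State withholding: $1,580.00 × 0.0825 = $130.35
City income tax: $1,580.00 × 0.028 = $44.24
Paid family leave insurance: only $115,821.78 − $115,469.96 = $351.82 of this check is subject → $351.82 × 0.002 = $0.70
State disability insurance: $1,836.99 × 0.01 = $18.37
Medical insurance premium: $108.08
AD&D insurance premium: $138.32
Total deductions = $141.26 + $115.73 + $244.74 + $130.35 + $44.24 + $0.70 + $18.37 + $108.08 + $138.32 = $941.79
Net pay = $1,836.99 − $941.79 = $895.20

$895.20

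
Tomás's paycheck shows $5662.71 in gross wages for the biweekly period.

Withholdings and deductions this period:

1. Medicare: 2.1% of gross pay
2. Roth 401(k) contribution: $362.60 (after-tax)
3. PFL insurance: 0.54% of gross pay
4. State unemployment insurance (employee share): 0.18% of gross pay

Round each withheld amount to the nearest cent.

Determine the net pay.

$5140.42

Medicare: $5662.71 × 0.021 = $118.92
PFL insurance: $5662.71 × 0.0054 = $30.58
State unemployment insurance (employee share): $5662.71 × 0.0018 = $10.19
Roth 401(k) contribution: $362.60
Total deductions = $118.92 + $30.58 + $10.19 + $362.60 = $522.29
Net pay = $5662.71 − $522.29 = $5140.42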